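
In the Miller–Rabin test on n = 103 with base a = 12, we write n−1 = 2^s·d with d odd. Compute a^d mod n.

102

103 − 1 = 102 = 2^1 · 51, so d = 51.
12^1 ≡ 12 (mod 103)
12^2 ≡ 12^2 = 144 ≡ 41 (mod 103)
12^4 ≡ 41^2 = 1681 ≡ 33 (mod 103)
12^8 ≡ 33^2 = 1089 ≡ 59 (mod 103)
12^16 ≡ 59^2 = 3481 ≡ 82 (mod 103)
12^32 ≡ 82^2 = 6724 ≡ 29 (mod 103)
51 = 32 + 16 + 2 + 1 in binary powers of 2.
So 12^51 ≡ 29 · 82 · 41 · 12 ≡ 102 (mod 103).
Since 12^d ≡ 102 (mod 103), base 12 does not prove 103 composite.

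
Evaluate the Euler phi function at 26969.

Factor: 26969 = 149 · 181.
φ(26969) = (149−1) · (181−1) = 148 · 180 = 26640.

26640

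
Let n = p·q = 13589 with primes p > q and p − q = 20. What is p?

Since p = q + 20, we have 13589 = q(q + 20), so q² + 20q − 13589 = 0.
Discriminant: 20² + 4·13589 = 400 + 54356 = 54756; √54756 = 234.
q = (−20 + 234)/2 = 107, and p = q + 20 = 127.
Check: 107 · 127 = 13589.

127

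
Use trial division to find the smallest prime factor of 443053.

13

443053 is odd.
Digit sum 19, not divisible by 3.
Ends in 3: not divisible by 5.
7: 443053 = 7·63293 + 2
11: 443053 = 11·40277 + 6
13: 443053 = 13·34081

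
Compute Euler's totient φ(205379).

201898

Factor: 205379 = 59^3.
φ(205379) = 59^2·(59−1) = 201898.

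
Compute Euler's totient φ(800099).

771400

Factor: 800099 = 59 · 71 · 191.
φ(800099) = (59−1) · (71−1) · (191−1) = 58 · 70 · 190 = 771400.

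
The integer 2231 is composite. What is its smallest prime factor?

2231 is odd.
Digit sum 8, not divisible by 3.
Ends in 1: not divisible by 5.
7: 2231 = 7·318 + 5
11: 2231 = 11·202 + 9
13: 2231 = 13·171 + 8
17: 2231 = 17·131 + 4
19: 2231 = 19·117 + 8
23: 2231 = 23·97

23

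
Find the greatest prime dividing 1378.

53

1378 = 2 · 689
689 = 13 · 53
53 is prime.
So 1378 = 2 · 13 · 53; the largest prime factor is 53.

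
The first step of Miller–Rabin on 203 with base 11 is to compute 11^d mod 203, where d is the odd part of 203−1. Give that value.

203 − 1 = 202 = 2^1 · 101, so d = 101.
11^1 ≡ 11 (mod 203)
11^2 ≡ 11^2 = 121 ≡ 121 (mod 203)
11^4 ≡ 121^2 = 14641 ≡ 25 (mod 203)
11^8 ≡ 25^2 = 625 ≡ 16 (mod 203)
11^16 ≡ 16^2 = 256 ≡ 53 (mod 203)
11^32 ≡ 53^2 = 2809 ≡ 170 (mod 203)
11^64 ≡ 170^2 = 28900 ≡ 74 (mod 203)
101 = 64 + 32 + 4 + 1 in binary powers of 2.
So 11^101 ≡ 74 · 170 · 25 · 11 ≡ 177 (mod 203).
Squaring chain: 177; never reaches −1, so base 11 is a Miller–Rabin witness that 203 is composite.

177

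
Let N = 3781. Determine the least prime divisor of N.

19

3781 is odd.
Digit sum 19, not divisible by 3.
Ends in 1: not divisible by 5.
7: 3781 = 7·540 + 1
11: 3781 = 11·343 + 8
13: 3781 = 13·290 + 11
17: 3781 = 17·222 + 7
19: 3781 = 19·199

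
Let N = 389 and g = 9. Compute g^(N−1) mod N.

1

9^1 ≡ 9 (mod 389)
9^2 ≡ 9^2 = 81 ≡ 81 (mod 389)
9^4 ≡ 81^2 = 6561 ≡ 337 (mod 389)
9^8 ≡ 337^2 = 113569 ≡ 370 (mod 389)
9^16 ≡ 370^2 = 136900 ≡ 361 (mod 389)
9^32 ≡ 361^2 = 130321 ≡ 6 (mod 389)
9^64 ≡ 6^2 = 36 ≡ 36 (mod 389)
9^128 ≡ 36^2 = 1296 ≡ 129 (mod 389)
9^256 ≡ 129^2 = 16641 ≡ 303 (mod 389)
388 = 256 + 128 + 4 in binary powers of 2.
So 9^388 ≡ 303 · 129 · 337 ≡ 1 (mod 389).
Since the result is 1, base 9 gives no evidence that 389 is composite.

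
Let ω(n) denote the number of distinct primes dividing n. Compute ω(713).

2

713 = 23 · 31
713 = 23 · 31, which has 2 distinct prime factors.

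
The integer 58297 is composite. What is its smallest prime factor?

58297 is odd.
Digit sum 31, not divisible by 3.
Ends in 7: not divisible by 5.
7: 58297 = 7·8328 + 1
11: 58297 = 11·5299 + 8
13: 58297 = 13·4484 + 5
17: 58297 = 17·3429 + 4
19: 58297 = 19·3068 + 5
23: 58297 = 23·2534 + 15
29: 58297 = 29·2010 + 7
31: 58297 = 31·1880 + 17
37: 58297 = 37·1575 + 22
41: 58297 = 41·1421 + 36
43: 58297 = 43·1355 + 32
47: 58297 = 47·1240 + 17
53: 58297 = 53·1099 + 50
59: 58297 = 59·988 + 5
61: 58297 = 61·955 + 42
67: 58297 = 67·870 + 7
71: 58297 = 71·821 + 6
73: 58297 = 73·798 + 43
79: 58297 = 79·737 + 74
83: 58297 = 83·702 + 31
89: 58297 = 89·655 + 2
97: 58297 = 97·601

97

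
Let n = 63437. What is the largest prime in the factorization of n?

79

63437 = 11 · 5767
5767 = 73 · 79
79 is prime.
So 63437 = 11 · 73 · 79; the largest prime factor is 79.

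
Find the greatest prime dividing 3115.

89

3115 = 5 · 623
623 = 7 · 89
89 is prime.
So 3115 = 5 · 7 · 89; the largest prime factor is 89.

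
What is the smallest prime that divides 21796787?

21796787 is odd.
Digit sum 47, not divisible by 3.
Ends in 7: not divisible by 5.
7: 21796787 = 7·3113826 + 5
11: 21796787 = 11·1981526 + 1
13: 21796787 = 13·1676675 + 12
17: 21796787 = 17·1282163 + 16
19: 21796787 = 19·1147199 + 6
23: 21796787 = 23·947686 + 9
29: 21796787 = 29·751613 + 10
31: 21796787 = 31·703122 + 5
37: 21796787 = 37·589102 + 13
41: 21796787 = 41·531628 + 39
43: 21796787 = 43·506902 + 1
47: 21796787 = 47·463761 + 20
53: 21796787 = 53·411260 + 7
59: 21796787 = 59·369437 + 4
61: 21796787 = 61·357324 + 23
67: 21796787 = 67·325325 + 12
71: 21796787 = 71·306997

71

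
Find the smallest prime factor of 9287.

9287 is odd.
Digit sum 26, not divisible by 3.
Ends in 7: not divisible by 5.
7: 9287 = 7·1326 + 5
11: 9287 = 11·844 + 3
13: 9287 = 13·714 + 5
17: 9287 = 17·546 + 5
19: 9287 = 19·488 + 15
23: 9287 = 23·403 + 18
29: 9287 = 29·320 + 7
31: 9287 = 31·299 + 18
37: 9287 = 37·251

37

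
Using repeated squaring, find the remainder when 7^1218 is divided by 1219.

7^1 ≡ 7 (mod 1219)
7^2 ≡ 7^2 = 49 ≡ 49 (mod 1219)
7^4 ≡ 49^2 = 2401 ≡ 1182 (mod 1219)
7^8 ≡ 1182^2 = 1397124 ≡ 150 (mod 1219)
7^16 ≡ 150^2 = 22500 ≡ 558 (mod 1219)
7^32 ≡ 558^2 = 311364 ≡ 519 (mod 1219)
7^64 ≡ 519^2 = 269361 ≡ 1181 (mod 1219)
7^128 ≡ 1181^2 = 1394761 ≡ 225 (mod 1219)
7^256 ≡ 225^2 = 50625 ≡ 646 (mod 1219)
7^512 ≡ 646^2 = 417316 ≡ 418 (mod 1219)
7^1024 ≡ 418^2 = 174724 ≡ 407 (mod 1219)
1218 = 1024 + 128 + 64 + 2 in binary powers of 2.
So 7^1218 ≡ 407 · 225 · 1181 · 49 ≡ 1070 (mod 1219).
Since 1070 ≠ 1, base 7 is a Fermat witness: 1219 is composite.

1070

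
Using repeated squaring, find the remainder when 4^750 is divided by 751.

1

4^1 ≡ 4 (mod 751)
4^2 ≡ 4^2 = 16 ≡ 16 (mod 751)
4^4 ≡ 16^2 = 256 ≡ 256 (mod 751)
4^8 ≡ 256^2 = 65536 ≡ 199 (mod 751)
4^16 ≡ 199^2 = 39601 ≡ 549 (mod 751)
4^32 ≡ 549^2 = 301401 ≡ 250 (mod 751)
4^64 ≡ 250^2 = 62500 ≡ 167 (mod 751)
4^128 ≡ 167^2 = 27889 ≡ 102 (mod 751)
4^256 ≡ 102^2 = 10404 ≡ 641 (mod 751)
4^512 ≡ 641^2 = 410881 ≡ 84 (mod 751)
750 = 512 + 128 + 64 + 32 + 8 + 4 + 2 in binary powers of 2.
So 4^750 ≡ 84 · 102 · 167 · 250 · 199 · 256 · 16 ≡ 1 (mod 751).
Since the result is 1, base 4 gives no evidence that 751 is composite.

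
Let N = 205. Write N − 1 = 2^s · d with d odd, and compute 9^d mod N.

205 − 1 = 204 = 2^2 · 51, so d = 51.
9^1 ≡ 9 (mod 205)
9^2 ≡ 9^2 = 81 ≡ 81 (mod 205)
9^4 ≡ 81^2 = 6561 ≡ 1 (mod 205)
9^8 ≡ 1^2 = 1 ≡ 1 (mod 205)
9^16 ≡ 1^2 = 1 ≡ 1 (mod 205)
9^32 ≡ 1^2 = 1 ≡ 1 (mod 205)
51 = 32 + 16 + 2 + 1 in binary powers of 2.
So 9^51 ≡ 1 · 1 · 81 · 9 ≡ 114 (mod 205).
Squaring chain: 114 → 81; never reaches −1, so base 9 is a Miller–Rabin witness that 205 is composite.

114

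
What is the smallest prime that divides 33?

3

33 is odd.
Digit sum 6, divisible by 3.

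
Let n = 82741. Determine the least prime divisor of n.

82741 is odd.
Digit sum 22, not divisible by 3.
Ends in 1: not divisible by 5.
7: 82741 = 7·11820 + 1
11: 82741 = 11·7521 + 10
13: 82741 = 13·6364 + 9
17: 82741 = 17·4867 + 2
19: 82741 = 19·4354 + 15
23: 82741 = 23·3597 + 10
29: 82741 = 29·2853 + 4
31: 82741 = 31·2669 + 2
37: 82741 = 37·2236 + 9
41: 82741 = 41·2018 + 3
43: 82741 = 43·1924 + 9
47: 82741 = 47·1760 + 21
53: 82741 = 53·1561 + 8
59: 82741 = 59·1402 + 23
61: 82741 = 61·1356 + 25
67: 82741 = 67·1234 + 63
71: 82741 = 71·1165 + 26
73: 82741 = 73·1133 + 32
79: 82741 = 79·1047 + 28
83: 82741 = 83·996 + 73
89: 82741 = 89·929 + 60
97: 82741 = 97·853

97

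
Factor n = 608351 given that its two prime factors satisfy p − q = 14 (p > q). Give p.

Since p = q + 14, we have 608351 = q(q + 14), so q² + 14q − 608351 = 0.
Discriminant: 14² + 4·608351 = 196 + 2433404 = 2433600; √2433600 = 1560.
q = (−14 + 1560)/2 = 773, and p = q + 14 = 787.
Check: 773 · 787 = 608351.

787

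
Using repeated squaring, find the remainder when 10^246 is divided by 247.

235

10^1 ≡ 10 (mod 247)
10^2 ≡ 10^2 = 100 ≡ 100 (mod 247)
10^4 ≡ 100^2 = 10000 ≡ 120 (mod 247)
10^8 ≡ 120^2 = 14400 ≡ 74 (mod 247)
10^16 ≡ 74^2 = 5476 ≡ 42 (mod 247)
10^32 ≡ 42^2 = 1764 ≡ 35 (mod 247)
10^64 ≡ 35^2 = 1225 ≡ 237 (mod 247)
10^128 ≡ 237^2 = 56169 ≡ 100 (mod 247)
246 = 128 + 64 + 32 + 16 + 4 + 2 in binary powers of 2.
So 10^246 ≡ 100 · 237 · 35 · 42 · 120 · 100 ≡ 235 (mod 247).
Since 235 ≠ 1, base 10 is a Fermat witness: 247 is composite.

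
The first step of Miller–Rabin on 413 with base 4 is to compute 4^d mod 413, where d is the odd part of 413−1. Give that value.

413 − 1 = 412 = 2^2 · 103, so d = 103.
4^1 ≡ 4 (mod 413)
4^2 ≡ 4^2 = 16 ≡ 16 (mod 413)
4^4 ≡ 16^2 = 256 ≡ 256 (mod 413)
4^8 ≡ 256^2 = 65536 ≡ 282 (mod 413)
4^16 ≡ 282^2 = 79524 ≡ 228 (mod 413)
4^32 ≡ 228^2 = 51984 ≡ 359 (mod 413)
4^64 ≡ 359^2 = 128881 ≡ 25 (mod 413)
103 = 64 + 32 + 4 + 2 + 1 in binary powers of 2.
So 4^103 ≡ 25 · 359 · 256 · 16 · 4 ≡ 228 (mod 413).
Squaring chain: 228 → 359; never reaches −1, so base 4 is a Miller–Rabin witness that 413 is composite.

228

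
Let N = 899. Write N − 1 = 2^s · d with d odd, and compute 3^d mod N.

899 − 1 = 898 = 2^1 · 449, so d = 449.
3^1 ≡ 3 (mod 899)
3^2 ≡ 3^2 = 9 ≡ 9 (mod 899)
3^4 ≡ 9^2 = 81 ≡ 81 (mod 899)
3^8 ≡ 81^2 = 6561 ≡ 268 (mod 899)
3^16 ≡ 268^2 = 71824 ≡ 803 (mod 899)
3^32 ≡ 803^2 = 644809 ≡ 226 (mod 899)
3^64 ≡ 226^2 = 51076 ≡ 732 (mod 899)
3^128 ≡ 732^2 = 535824 ≡ 20 (mod 899)
3^256 ≡ 20^2 = 400 ≡ 400 (mod 899)
449 = 256 + 128 + 64 + 1 in binary powers of 2.
So 3^449 ≡ 400 · 20 · 732 · 3 ≡ 641 (mod 899).
Squaring chain: 641; never reaches −1, so base 3 is a Miller–Rabin witness that 899 is composite.

641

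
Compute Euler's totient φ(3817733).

3744000

Factor: 3817733 = 131 · 151 · 193.
φ(3817733) = (131−1) · (151−1) · (193−1) = 130 · 150 · 192 = 3744000.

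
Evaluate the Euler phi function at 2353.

Factor: 2353 = 13 · 181.
φ(2353) = (13−1) · (181−1) = 12 · 180 = 2160.

2160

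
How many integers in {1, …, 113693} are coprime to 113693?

Factor: 113693 = 41 · 47 · 59.
φ(113693) = (41−1) · (47−1) · (59−1) = 40 · 46 · 58 = 106720.

106720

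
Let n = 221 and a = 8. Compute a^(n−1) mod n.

8^1 ≡ 8 (mod 221)
8^2 ≡ 8^2 = 64 ≡ 64 (mod 221)
8^4 ≡ 64^2 = 4096 ≡ 118 (mod 221)
8^8 ≡ 118^2 = 13924 ≡ 1 (mod 221)
8^16 ≡ 1^2 = 1 ≡ 1 (mod 221)
8^32 ≡ 1^2 = 1 ≡ 1 (mod 221)
8^64 ≡ 1^2 = 1 ≡ 1 (mod 221)
8^128 ≡ 1^2 = 1 ≡ 1 (mod 221)
220 = 128 + 64 + 16 + 8 + 4 in binary powers of 2.
So 8^220 ≡ 1 · 1 · 1 · 1 · 118 ≡ 118 (mod 221).
Since 118 ≠ 1, base 8 is a Fermat witness: 221 is composite.

118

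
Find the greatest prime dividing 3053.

3053 = 43 · 71
71 is prime.
So 3053 = 43 · 71; the largest prime factor is 71.

71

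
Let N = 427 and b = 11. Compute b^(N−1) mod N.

11^1 ≡ 11 (mod 427)
11^2 ≡ 11^2 = 121 ≡ 121 (mod 427)
11^4 ≡ 121^2 = 14641 ≡ 123 (mod 427)
11^8 ≡ 123^2 = 15129 ≡ 184 (mod 427)
11^16 ≡ 184^2 = 33856 ≡ 123 (mod 427)
11^32 ≡ 123^2 = 15129 ≡ 184 (mod 427)
11^64 ≡ 184^2 = 33856 ≡ 123 (mod 427)
11^128 ≡ 123^2 = 15129 ≡ 184 (mod 427)
11^256 ≡ 184^2 = 33856 ≡ 123 (mod 427)
426 = 256 + 128 + 32 + 8 + 2 in binary powers of 2.
So 11^426 ≡ 123 · 184 · 184 · 184 · 121 ≡ 365 (mod 427).
Since 365 ≠ 1, base 11 is a Fermat witness: 427 is composite.

365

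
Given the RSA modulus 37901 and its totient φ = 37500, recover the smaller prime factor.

151

φ(n) = (p−1)(q−1) = n − (p+q) + 1, so p + q = 37901 − 37500 + 1 = 402.
p and q are the roots of t² − 402t + 37901 = 0.
Discriminant: 402² − 4·37901 = 161604 − 151604 = 10000; √10000 = 100.
q = (402 − 100)/2 = 151, p = (402 + 100)/2 = 251.
Check: 151 · 251 = 37901.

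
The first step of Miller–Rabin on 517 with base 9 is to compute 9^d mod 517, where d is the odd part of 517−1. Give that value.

517 − 1 = 516 = 2^2 · 129, so d = 129.
9^1 ≡ 9 (mod 517)
9^2 ≡ 9^2 = 81 ≡ 81 (mod 517)
9^4 ≡ 81^2 = 6561 ≡ 357 (mod 517)
9^8 ≡ 357^2 = 127449 ≡ 267 (mod 517)
9^16 ≡ 267^2 = 71289 ≡ 460 (mod 517)
9^32 ≡ 460^2 = 211600 ≡ 147 (mod 517)
9^64 ≡ 147^2 = 21609 ≡ 412 (mod 517)
9^128 ≡ 412^2 = 169744 ≡ 168 (mod 517)
129 = 128 + 1 in binary powers of 2.
So 9^129 ≡ 168 · 9 ≡ 478 (mod 517).
Squaring chain: 478 → 487; never reaches −1, so base 9 is a Miller–Rabin witness that 517 is composite.

478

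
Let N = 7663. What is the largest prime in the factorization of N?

7663 = 79 · 97
97 is prime.
So 7663 = 79 · 97; the largest prime factor is 97.

97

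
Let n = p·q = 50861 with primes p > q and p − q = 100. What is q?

Since p = q + 100, we have 50861 = q(q + 100), so q² + 100q − 50861 = 0.
Discriminant: 100² + 4·50861 = 10000 + 203444 = 213444; √213444 = 462.
q = (−100 + 462)/2 = 181, and p = q + 100 = 281.
Check: 181 · 281 = 50861.

181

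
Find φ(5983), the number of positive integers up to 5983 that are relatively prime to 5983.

5760

Factor: 5983 = 31 · 193.
φ(5983) = (31−1) · (193−1) = 30 · 192 = 5760.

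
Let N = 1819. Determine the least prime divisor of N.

17

1819 is odd.
Digit sum 19, not divisible by 3.
Ends in 9: not divisible by 5.
7: 1819 = 7·259 + 6
11: 1819 = 11·165 + 4
13: 1819 = 13·139 + 12
17: 1819 = 17·107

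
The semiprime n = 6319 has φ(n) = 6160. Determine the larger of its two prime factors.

φ(n) = (p−1)(q−1) = n − (p+q) + 1, so p + q = 6319 − 6160 + 1 = 160.
p and q are the roots of t² − 160t + 6319 = 0.
Discriminant: 160² − 4·6319 = 25600 − 25276 = 324; √324 = 18.
q = (160 − 18)/2 = 71, p = (160 + 18)/2 = 89.
Check: 71 · 89 = 6319.

89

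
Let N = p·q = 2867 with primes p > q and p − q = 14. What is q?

47

Since p = q + 14, we have 2867 = q(q + 14), so q² + 14q − 2867 = 0.
Discriminant: 14² + 4·2867 = 196 + 11468 = 11664; √11664 = 108.
q = (−14 + 108)/2 = 47, and p = q + 14 = 61.
Check: 47 · 61 = 2867.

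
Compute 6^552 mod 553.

6^1 ≡ 6 (mod 553)
6^2 ≡ 6^2 = 36 ≡ 36 (mod 553)
6^4 ≡ 36^2 = 1296 ≡ 190 (mod 553)
6^8 ≡ 190^2 = 36100 ≡ 155 (mod 553)
6^16 ≡ 155^2 = 24025 ≡ 246 (mod 553)
6^32 ≡ 246^2 = 60516 ≡ 239 (mod 553)
6^64 ≡ 239^2 = 57121 ≡ 162 (mod 553)
6^128 ≡ 162^2 = 26244 ≡ 253 (mod 553)
6^256 ≡ 253^2 = 64009 ≡ 414 (mod 553)
6^512 ≡ 414^2 = 171396 ≡ 519 (mod 553)
552 = 512 + 32 + 8 in binary powers of 2.
So 6^552 ≡ 519 · 239 · 155 ≡ 204 (mod 553).
Since 204 ≠ 1, base 6 is a Fermat witness: 553 is composite.

204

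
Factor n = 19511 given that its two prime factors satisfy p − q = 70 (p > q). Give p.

Since p = q + 70, we have 19511 = q(q + 70), so q² + 70q − 19511 = 0.
Discriminant: 70² + 4·19511 = 4900 + 78044 = 82944; √82944 = 288.
q = (−70 + 288)/2 = 109, and p = q + 70 = 179.
Check: 109 · 179 = 19511.

179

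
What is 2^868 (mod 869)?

234

2^1 ≡ 2 (mod 869)
2^2 ≡ 2^2 = 4 ≡ 4 (mod 869)
2^4 ≡ 4^2 = 16 ≡ 16 (mod 869)
2^8 ≡ 16^2 = 256 ≡ 256 (mod 869)
2^16 ≡ 256^2 = 65536 ≡ 361 (mod 869)
2^32 ≡ 361^2 = 130321 ≡ 840 (mod 869)
2^64 ≡ 840^2 = 705600 ≡ 841 (mod 869)
2^128 ≡ 841^2 = 707281 ≡ 784 (mod 869)
2^256 ≡ 784^2 = 614656 ≡ 273 (mod 869)
2^512 ≡ 273^2 = 74529 ≡ 664 (mod 869)
868 = 512 + 256 + 64 + 32 + 4 in binary powers of 2.
So 2^868 ≡ 664 · 273 · 841 · 840 · 16 ≡ 234 (mod 869).
Since 234 ≠ 1, base 2 is a Fermat witness: 869 is composite.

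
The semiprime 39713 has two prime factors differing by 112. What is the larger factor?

263

Since p = q + 112, we have 39713 = q(q + 112), so q² + 112q − 39713 = 0.
Discriminant: 112² + 4·39713 = 12544 + 158852 = 171396; √171396 = 414.
q = (−112 + 414)/2 = 151, and p = q + 112 = 263.
Check: 151 · 263 = 39713.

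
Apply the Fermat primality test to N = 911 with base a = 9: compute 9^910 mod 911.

1

9^1 ≡ 9 (mod 911)
9^2 ≡ 9^2 = 81 ≡ 81 (mod 911)
9^4 ≡ 81^2 = 6561 ≡ 184 (mod 911)
9^8 ≡ 184^2 = 33856 ≡ 149 (mod 911)
9^16 ≡ 149^2 = 22201 ≡ 337 (mod 911)
9^32 ≡ 337^2 = 113569 ≡ 605 (mod 911)
9^64 ≡ 605^2 = 366025 ≡ 714 (mod 911)
9^128 ≡ 714^2 = 509796 ≡ 547 (mod 911)
9^256 ≡ 547^2 = 299209 ≡ 401 (mod 911)
9^512 ≡ 401^2 = 160801 ≡ 465 (mod 911)
910 = 512 + 256 + 128 + 8 + 4 + 2 in binary powers of 2.
So 9^910 ≡ 465 · 401 · 547 · 149 · 184 · 81 ≡ 1 (mod 911).
Since the result is 1, base 9 gives no evidence that 911 is composite.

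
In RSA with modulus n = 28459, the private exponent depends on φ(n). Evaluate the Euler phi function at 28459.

Factor: 28459 = 149 · 191.
φ(28459) = (149−1) · (191−1) = 148 · 190 = 28120.

28120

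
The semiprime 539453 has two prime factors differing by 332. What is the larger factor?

919

Since p = q + 332, we have 539453 = q(q + 332), so q² + 332q − 539453 = 0.
Discriminant: 332² + 4·539453 = 110224 + 2157812 = 2268036; √2268036 = 1506.
q = (−332 + 1506)/2 = 587, and p = q + 332 = 919.
Check: 587 · 919 = 539453.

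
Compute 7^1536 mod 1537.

7^1 ≡ 7 (mod 1537)
7^2 ≡ 7^2 = 49 ≡ 49 (mod 1537)
7^4 ≡ 49^2 = 2401 ≡ 864 (mod 1537)
7^8 ≡ 864^2 = 746496 ≡ 1051 (mod 1537)
7^16 ≡ 1051^2 = 1104601 ≡ 1035 (mod 1537)
7^32 ≡ 1035^2 = 1071225 ≡ 1473 (mod 1537)
7^64 ≡ 1473^2 = 2169729 ≡ 1022 (mod 1537)
7^128 ≡ 1022^2 = 1044484 ≡ 861 (mod 1537)
7^256 ≡ 861^2 = 741321 ≡ 487 (mod 1537)
7^512 ≡ 487^2 = 237169 ≡ 471 (mod 1537)
7^1024 ≡ 471^2 = 221841 ≡ 513 (mod 1537)
1536 = 1024 + 512 in binary powers of 2.
So 7^1536 ≡ 513 · 471 ≡ 314 (mod 1537).
Since 314 ≠ 1, base 7 is a Fermat witness: 1537 is composite.

314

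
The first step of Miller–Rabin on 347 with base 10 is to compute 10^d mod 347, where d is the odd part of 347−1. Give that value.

1

347 − 1 = 346 = 2^1 · 173, so d = 173.
10^1 ≡ 10 (mod 347)
10^2 ≡ 10^2 = 100 ≡ 100 (mod 347)
10^4 ≡ 100^2 = 10000 ≡ 284 (mod 347)
10^8 ≡ 284^2 = 80656 ≡ 152 (mod 347)
10^16 ≡ 152^2 = 23104 ≡ 202 (mod 347)
10^32 ≡ 202^2 = 40804 ≡ 205 (mod 347)
10^64 ≡ 205^2 = 42025 ≡ 38 (mod 347)
10^128 ≡ 38^2 = 1444 ≡ 56 (mod 347)
173 = 128 + 32 + 8 + 4 + 1 in binary powers of 2.
So 10^173 ≡ 56 · 205 · 152 · 284 · 10 ≡ 1 (mod 347).
Since 10^d ≡ 1 (mod 347), base 10 does not prove 347 composite.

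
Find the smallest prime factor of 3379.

31

3379 is odd.
Digit sum 22, not divisible by 3.
Ends in 9: not divisible by 5.
7: 3379 = 7·482 + 5
11: 3379 = 11·307 + 2
13: 3379 = 13·259 + 12
17: 3379 = 17·198 + 13
19: 3379 = 19·177 + 16
23: 3379 = 23·146 + 21
29: 3379 = 29·116 + 15
31: 3379 = 31·109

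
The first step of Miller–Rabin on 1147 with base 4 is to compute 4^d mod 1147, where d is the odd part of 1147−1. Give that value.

529

1147 − 1 = 1146 = 2^1 · 573, so d = 573.
4^1 ≡ 4 (mod 1147)
4^2 ≡ 4^2 = 16 ≡ 16 (mod 1147)
4^4 ≡ 16^2 = 256 ≡ 256 (mod 1147)
4^8 ≡ 256^2 = 65536 ≡ 157 (mod 1147)
4^16 ≡ 157^2 = 24649 ≡ 562 (mod 1147)
4^32 ≡ 562^2 = 315844 ≡ 419 (mod 1147)
4^64 ≡ 419^2 = 175561 ≡ 70 (mod 1147)
4^128 ≡ 70^2 = 4900 ≡ 312 (mod 1147)
4^256 ≡ 312^2 = 97344 ≡ 996 (mod 1147)
4^512 ≡ 996^2 = 992016 ≡ 1008 (mod 1147)
573 = 512 + 32 + 16 + 8 + 4 + 1 in binary powers of 2.
So 4^573 ≡ 1008 · 419 · 562 · 157 · 256 · 4 ≡ 529 (mod 1147).
Squaring chain: 529; never reaches −1, so base 4 is a Miller–Rabin witness that 1147 is composite.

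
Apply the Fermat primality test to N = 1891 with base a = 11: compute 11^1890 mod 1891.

1768

11^1 ≡ 11 (mod 1891)
11^2 ≡ 11^2 = 121 ≡ 121 (mod 1891)
11^4 ≡ 121^2 = 14641 ≡ 1404 (mod 1891)
11^8 ≡ 1404^2 = 1971216 ≡ 794 (mod 1891)
11^16 ≡ 794^2 = 630436 ≡ 733 (mod 1891)
11^32 ≡ 733^2 = 537289 ≡ 245 (mod 1891)
11^64 ≡ 245^2 = 60025 ≡ 1404 (mod 1891)
11^128 ≡ 1404^2 = 1971216 ≡ 794 (mod 1891)
11^256 ≡ 794^2 = 630436 ≡ 733 (mod 1891)
11^512 ≡ 733^2 = 537289 ≡ 245 (mod 1891)
11^1024 ≡ 245^2 = 60025 ≡ 1404 (mod 1891)
1890 = 1024 + 512 + 256 + 64 + 32 + 2 in binary powers of 2.
So 11^1890 ≡ 1404 · 245 · 733 · 1404 · 245 · 121 ≡ 1768 (mod 1891).
Since 1768 ≠ 1, base 11 is a Fermat witness: 1891 is composite.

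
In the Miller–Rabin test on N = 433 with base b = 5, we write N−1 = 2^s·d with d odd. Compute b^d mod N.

433 − 1 = 432 = 2^4 · 27, so d = 27.
5^1 ≡ 5 (mod 433)
5^2 ≡ 5^2 = 25 ≡ 25 (mod 433)
5^4 ≡ 25^2 = 625 ≡ 192 (mod 433)
5^8 ≡ 192^2 = 36864 ≡ 59 (mod 433)
5^16 ≡ 59^2 = 3481 ≡ 17 (mod 433)
27 = 16 + 8 + 2 + 1 in binary powers of 2.
So 5^27 ≡ 17 · 59 · 25 · 5 ≡ 238 (mod 433).
Squaring chain: 238 → 354 → 179 → 432; reaches −1, so base 5 does not prove 433 composite.

238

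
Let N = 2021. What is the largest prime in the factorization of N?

2021 = 43 · 47
47 is prime.
So 2021 = 43 · 47; the largest prime factor is 47.

47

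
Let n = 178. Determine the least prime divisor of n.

178 is even: 2 divides it.

2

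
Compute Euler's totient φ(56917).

Factor: 56917 = 7 · 47 · 173.
φ(56917) = (7−1) · (47−1) · (173−1) = 6 · 46 · 172 = 47472.

47472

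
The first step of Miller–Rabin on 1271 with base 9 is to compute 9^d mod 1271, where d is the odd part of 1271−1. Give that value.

1271 − 1 = 1270 = 2^1 · 635, so d = 635.
9^1 ≡ 9 (mod 1271)
9^2 ≡ 9^2 = 81 ≡ 81 (mod 1271)
9^4 ≡ 81^2 = 6561 ≡ 206 (mod 1271)
9^8 ≡ 206^2 = 42436 ≡ 493 (mod 1271)
9^16 ≡ 493^2 = 243049 ≡ 288 (mod 1271)
9^32 ≡ 288^2 = 82944 ≡ 329 (mod 1271)
9^64 ≡ 329^2 = 108241 ≡ 206 (mod 1271)
9^128 ≡ 206^2 = 42436 ≡ 493 (mod 1271)
9^256 ≡ 493^2 = 243049 ≡ 288 (mod 1271)
9^512 ≡ 288^2 = 82944 ≡ 329 (mod 1271)
635 = 512 + 64 + 32 + 16 + 8 + 2 + 1 in binary powers of 2.
So 9^635 ≡ 329 · 206 · 329 · 288 · 493 · 81 · 9 ≡ 893 (mod 1271).
Squaring chain: 893; never reaches −1, so base 9 is a Miller–Rabin witness that 1271 is composite.

893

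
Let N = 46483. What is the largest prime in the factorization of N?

47

46483 = 23 · 2021
2021 = 43 · 47
47 is prime.
So 46483 = 23 · 43 · 47; the largest prime factor is 47.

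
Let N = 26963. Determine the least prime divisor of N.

59

26963 is odd.
Digit sum 26, not divisible by 3.
Ends in 3: not divisible by 5.
7: 26963 = 7·3851 + 6
11: 26963 = 11·2451 + 2
13: 26963 = 13·2074 + 1
17: 26963 = 17·1586 + 1
19: 26963 = 19·1419 + 2
23: 26963 = 23·1172 + 7
29: 26963 = 29·929 + 22
31: 26963 = 31·869 + 24
37: 26963 = 37·728 + 27
41: 26963 = 41·657 + 26
43: 26963 = 43·627 + 2
47: 26963 = 47·573 + 32
53: 26963 = 53·508 + 39
59: 26963 = 59·457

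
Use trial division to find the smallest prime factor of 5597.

29

5597 is odd.
Digit sum 26, not divisible by 3.
Ends in 7: not divisible by 5.
7: 5597 = 7·799 + 4
11: 5597 = 11·508 + 9
13: 5597 = 13·430 + 7
17: 5597 = 17·329 + 4
19: 5597 = 19·294 + 11
23: 5597 = 23·243 + 8
29: 5597 = 29·193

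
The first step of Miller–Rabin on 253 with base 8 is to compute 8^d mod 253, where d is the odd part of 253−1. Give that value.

50

253 − 1 = 252 = 2^2 · 63, so d = 63.
8^1 ≡ 8 (mod 253)
8^2 ≡ 8^2 = 64 ≡ 64 (mod 253)
8^4 ≡ 64^2 = 4096 ≡ 48 (mod 253)
8^8 ≡ 48^2 = 2304 ≡ 27 (mod 253)
8^16 ≡ 27^2 = 729 ≡ 223 (mod 253)
8^32 ≡ 223^2 = 49729 ≡ 141 (mod 253)
63 = 32 + 16 + 8 + 4 + 2 + 1 in binary powers of 2.
So 8^63 ≡ 141 · 223 · 27 · 48 · 64 · 8 ≡ 50 (mod 253).
Squaring chain: 50 → 223; never reaches −1, so base 8 is a Miller–Rabin witness that 253 is composite.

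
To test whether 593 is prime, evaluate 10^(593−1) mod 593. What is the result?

10^1 ≡ 10 (mod 593)
10^2 ≡ 10^2 = 100 ≡ 100 (mod 593)
10^4 ≡ 100^2 = 10000 ≡ 512 (mod 593)
10^8 ≡ 512^2 = 262144 ≡ 38 (mod 593)
10^16 ≡ 38^2 = 1444 ≡ 258 (mod 593)
10^32 ≡ 258^2 = 66564 ≡ 148 (mod 593)
10^64 ≡ 148^2 = 21904 ≡ 556 (mod 593)
10^128 ≡ 556^2 = 309136 ≡ 183 (mod 593)
10^256 ≡ 183^2 = 33489 ≡ 281 (mod 593)
10^512 ≡ 281^2 = 78961 ≡ 92 (mod 593)
592 = 512 + 64 + 16 in binary powers of 2.
So 10^592 ≡ 92 · 556 · 258 ≡ 1 (mod 593).
Since the result is 1, base 10 gives no evidence that 593 is composite.

1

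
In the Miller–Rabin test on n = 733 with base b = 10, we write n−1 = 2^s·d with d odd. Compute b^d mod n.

733 − 1 = 732 = 2^2 · 183, so d = 183.
10^1 ≡ 10 (mod 733)
10^2 ≡ 10^2 = 100 ≡ 100 (mod 733)
10^4 ≡ 100^2 = 10000 ≡ 471 (mod 733)
10^8 ≡ 471^2 = 221841 ≡ 475 (mod 733)
10^16 ≡ 475^2 = 225625 ≡ 594 (mod 733)
10^32 ≡ 594^2 = 352836 ≡ 263 (mod 733)
10^64 ≡ 263^2 = 69169 ≡ 267 (mod 733)
10^128 ≡ 267^2 = 71289 ≡ 188 (mod 733)
183 = 128 + 32 + 16 + 4 + 2 + 1 in binary powers of 2.
So 10^183 ≡ 188 · 263 · 594 · 471 · 100 · 10 ≡ 1 (mod 733).
Since 10^d ≡ 1 (mod 733), base 10 does not prove 733 composite.

1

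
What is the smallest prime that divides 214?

214 is even: 2 divides it.

2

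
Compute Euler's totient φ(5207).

Factor: 5207 = 41 · 127.
φ(5207) = (41−1) · (127−1) = 40 · 126 = 5040.

5040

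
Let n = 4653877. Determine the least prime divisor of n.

4653877 is odd.
Digit sum 40, not divisible by 3.
Ends in 7: not divisible by 5.
7: 4653877 = 7·664839 + 4
11: 4653877 = 11·423079 + 8
13: 4653877 = 13·357990 + 7
17: 4653877 = 17·273757 + 8
19: 4653877 = 19·244940 + 17
23: 4653877 = 23·202342 + 11
29: 4653877 = 29·160478 + 15
31: 4653877 = 31·150125 + 2
37: 4653877 = 37·125780 + 17
41: 4653877 = 41·113509 + 8
43: 4653877 = 43·108229 + 30
47: 4653877 = 47·99018 + 31
53: 4653877 = 53·87809

53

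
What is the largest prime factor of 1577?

1577 = 19 · 83
83 is prime.
So 1577 = 19 · 83; the largest prime factor is 83.

83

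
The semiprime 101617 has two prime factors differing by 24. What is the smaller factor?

307

Since p = q + 24, we have 101617 = q(q + 24), so q² + 24q − 101617 = 0.
Discriminant: 24² + 4·101617 = 576 + 406468 = 407044; √407044 = 638.
q = (−24 + 638)/2 = 307, and p = q + 24 = 331.
Check: 307 · 331 = 101617.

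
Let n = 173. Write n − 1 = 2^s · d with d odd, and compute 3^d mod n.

173 − 1 = 172 = 2^2 · 43, so d = 43.
3^1 ≡ 3 (mod 173)
3^2 ≡ 3^2 = 9 ≡ 9 (mod 173)
3^4 ≡ 9^2 = 81 ≡ 81 (mod 173)
3^8 ≡ 81^2 = 6561 ≡ 160 (mod 173)
3^16 ≡ 160^2 = 25600 ≡ 169 (mod 173)
3^32 ≡ 169^2 = 28561 ≡ 16 (mod 173)
43 = 32 + 8 + 2 + 1 in binary powers of 2.
So 3^43 ≡ 16 · 160 · 9 · 3 ≡ 93 (mod 173).
Squaring chain: 93 → 172; reaches −1, so base 3 does not prove 173 composite.

93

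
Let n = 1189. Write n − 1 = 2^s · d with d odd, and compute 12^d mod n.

157

1189 − 1 = 1188 = 2^2 · 297, so d = 297.
12^1 ≡ 12 (mod 1189)
12^2 ≡ 12^2 = 144 ≡ 144 (mod 1189)
12^4 ≡ 144^2 = 20736 ≡ 523 (mod 1189)
12^8 ≡ 523^2 = 273529 ≡ 59 (mod 1189)
12^16 ≡ 59^2 = 3481 ≡ 1103 (mod 1189)
12^32 ≡ 1103^2 = 1216609 ≡ 262 (mod 1189)
12^64 ≡ 262^2 = 68644 ≡ 871 (mod 1189)
12^128 ≡ 871^2 = 758641 ≡ 59 (mod 1189)
12^256 ≡ 59^2 = 3481 ≡ 1103 (mod 1189)
297 = 256 + 32 + 8 + 1 in binary powers of 2.
So 12^297 ≡ 1103 · 262 · 59 · 12 ≡ 157 (mod 1189).
Squaring chain: 157 → 869; never reaches −1, so base 12 is a Miller–Rabin witness that 1189 is composite.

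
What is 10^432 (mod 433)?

10^1 ≡ 10 (mod 433)
10^2 ≡ 10^2 = 100 ≡ 100 (mod 433)
10^4 ≡ 100^2 = 10000 ≡ 41 (mod 433)
10^8 ≡ 41^2 = 1681 ≡ 382 (mod 433)
10^16 ≡ 382^2 = 145924 ≡ 3 (mod 433)
10^32 ≡ 3^2 = 9 ≡ 9 (mod 433)
10^64 ≡ 9^2 = 81 ≡ 81 (mod 433)
10^128 ≡ 81^2 = 6561 ≡ 66 (mod 433)
10^256 ≡ 66^2 = 4356 ≡ 26 (mod 433)
432 = 256 + 128 + 32 + 16 in binary powers of 2.
So 10^432 ≡ 26 · 66 · 9 · 3 ≡ 1 (mod 433).
Since the result is 1, base 10 gives no evidence that 433 is composite.

1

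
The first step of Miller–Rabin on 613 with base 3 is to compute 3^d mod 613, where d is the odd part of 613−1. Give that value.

613 − 1 = 612 = 2^2 · 153, so d = 153.
3^1 ≡ 3 (mod 613)
3^2 ≡ 3^2 = 9 ≡ 9 (mod 613)
3^4 ≡ 9^2 = 81 ≡ 81 (mod 613)
3^8 ≡ 81^2 = 6561 ≡ 431 (mod 613)
3^16 ≡ 431^2 = 185761 ≡ 22 (mod 613)
3^32 ≡ 22^2 = 484 ≡ 484 (mod 613)
3^64 ≡ 484^2 = 234256 ≡ 90 (mod 613)
3^128 ≡ 90^2 = 8100 ≡ 131 (mod 613)
153 = 128 + 16 + 8 + 1 in binary powers of 2.
So 3^153 ≡ 131 · 22 · 431 · 3 ≡ 612 (mod 613).
Since 3^d ≡ 612 (mod 613), base 3 does not prove 613 composite.

612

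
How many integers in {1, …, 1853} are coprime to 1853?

Factor: 1853 = 17 · 109.
φ(1853) = (17−1) · (109−1) = 16 · 108 = 1728.

1728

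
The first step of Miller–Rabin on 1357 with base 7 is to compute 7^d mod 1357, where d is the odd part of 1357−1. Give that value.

84

1357 − 1 = 1356 = 2^2 · 339, so d = 339.
7^1 ≡ 7 (mod 1357)
7^2 ≡ 7^2 = 49 ≡ 49 (mod 1357)
7^4 ≡ 49^2 = 2401 ≡ 1044 (mod 1357)
7^8 ≡ 1044^2 = 1089936 ≡ 265 (mod 1357)
7^16 ≡ 265^2 = 70225 ≡ 1018 (mod 1357)
7^32 ≡ 1018^2 = 1036324 ≡ 933 (mod 1357)
7^64 ≡ 933^2 = 870489 ≡ 652 (mod 1357)
7^128 ≡ 652^2 = 425104 ≡ 363 (mod 1357)
7^256 ≡ 363^2 = 131769 ≡ 140 (mod 1357)
339 = 256 + 64 + 16 + 2 + 1 in binary powers of 2.
So 7^339 ≡ 140 · 652 · 1018 · 49 · 7 ≡ 84 (mod 1357).
Squaring chain: 84 → 271; never reaches −1, so base 7 is a Miller–Rabin witness that 1357 is composite.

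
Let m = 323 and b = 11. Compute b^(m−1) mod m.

11^1 ≡ 11 (mod 323)
11^2 ≡ 11^2 = 121 ≡ 121 (mod 323)
11^4 ≡ 121^2 = 14641 ≡ 106 (mod 323)
11^8 ≡ 106^2 = 11236 ≡ 254 (mod 323)
11^16 ≡ 254^2 = 64516 ≡ 239 (mod 323)
11^32 ≡ 239^2 = 57121 ≡ 273 (mod 323)
11^64 ≡ 273^2 = 74529 ≡ 239 (mod 323)
11^128 ≡ 239^2 = 57121 ≡ 273 (mod 323)
11^256 ≡ 273^2 = 74529 ≡ 239 (mod 323)
322 = 256 + 64 + 2 in binary powers of 2.
So 11^322 ≡ 239 · 239 · 121 ≡ 87 (mod 323).
Since 87 ≠ 1, base 11 is a Fermat witness: 323 is composite.

87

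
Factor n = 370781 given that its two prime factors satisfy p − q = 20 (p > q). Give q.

Since p = q + 20, we have 370781 = q(q + 20), so q² + 20q − 370781 = 0.
Discriminant: 20² + 4·370781 = 400 + 1483124 = 1483524; √1483524 = 1218.
q = (−20 + 1218)/2 = 599, and p = q + 20 = 619.
Check: 599 · 619 = 370781.

599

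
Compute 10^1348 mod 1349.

80

10^1 ≡ 10 (mod 1349)
10^2 ≡ 10^2 = 100 ≡ 100 (mod 1349)
10^4 ≡ 100^2 = 10000 ≡ 557 (mod 1349)
10^8 ≡ 557^2 = 310249 ≡ 1328 (mod 1349)
10^16 ≡ 1328^2 = 1763584 ≡ 441 (mod 1349)
10^32 ≡ 441^2 = 194481 ≡ 225 (mod 1349)
10^64 ≡ 225^2 = 50625 ≡ 712 (mod 1349)
10^128 ≡ 712^2 = 506944 ≡ 1069 (mod 1349)
10^256 ≡ 1069^2 = 1142761 ≡ 158 (mod 1349)
10^512 ≡ 158^2 = 24964 ≡ 682 (mod 1349)
10^1024 ≡ 682^2 = 465124 ≡ 1068 (mod 1349)
1348 = 1024 + 256 + 64 + 4 in binary powers of 2.
So 10^1348 ≡ 1068 · 158 · 712 · 557 ≡ 80 (mod 1349).
Since 80 ≠ 1, base 10 is a Fermat witness: 1349 is composite.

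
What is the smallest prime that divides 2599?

2599 is odd.
Digit sum 25, not divisible by 3.
Ends in 9: not divisible by 5.
7: 2599 = 7·371 + 2
11: 2599 = 11·236 + 3
13: 2599 = 13·199 + 12
17: 2599 = 17·152 + 15
19: 2599 = 19·136 + 15
23: 2599 = 23·113

23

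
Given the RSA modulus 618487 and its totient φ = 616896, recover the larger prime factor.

919

φ(n) = (p−1)(q−1) = n − (p+q) + 1, so p + q = 618487 − 616896 + 1 = 1592.
p and q are the roots of t² − 1592t + 618487 = 0.
Discriminant: 1592² − 4·618487 = 2534464 − 2473948 = 60516; √60516 = 246.
q = (1592 − 246)/2 = 673, p = (1592 + 246)/2 = 919.
Check: 673 · 919 = 618487.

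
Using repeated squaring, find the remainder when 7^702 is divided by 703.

7^1 ≡ 7 (mod 703)
7^2 ≡ 7^2 = 49 ≡ 49 (mod 703)
7^4 ≡ 49^2 = 2401 ≡ 292 (mod 703)
7^8 ≡ 292^2 = 85264 ≡ 201 (mod 703)
7^16 ≡ 201^2 = 40401 ≡ 330 (mod 703)
7^32 ≡ 330^2 = 108900 ≡ 638 (mod 703)
7^64 ≡ 638^2 = 407044 ≡ 7 (mod 703)
7^128 ≡ 7^2 = 49 ≡ 49 (mod 703)
7^256 ≡ 49^2 = 2401 ≡ 292 (mod 703)
7^512 ≡ 292^2 = 85264 ≡ 201 (mod 703)
702 = 512 + 128 + 32 + 16 + 8 + 4 + 2 in binary powers of 2.
So 7^702 ≡ 201 · 49 · 638 · 330 · 201 · 292 · 49 ≡ 1 (mod 703).
Since the result is 1, base 7 gives no evidence that 703 is composite.

1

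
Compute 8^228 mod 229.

8^1 ≡ 8 (mod 229)
8^2 ≡ 8^2 = 64 ≡ 64 (mod 229)
8^4 ≡ 64^2 = 4096 ≡ 203 (mod 229)
8^8 ≡ 203^2 = 41209 ≡ 218 (mod 229)
8^16 ≡ 218^2 = 47524 ≡ 121 (mod 229)
8^32 ≡ 121^2 = 14641 ≡ 214 (mod 229)
8^64 ≡ 214^2 = 45796 ≡ 225 (mod 229)
8^128 ≡ 225^2 = 50625 ≡ 16 (mod 229)
228 = 128 + 64 + 32 + 4 in binary powers of 2.
So 8^228 ≡ 16 · 225 · 214 · 203 ≡ 1 (mod 229).
Since the result is 1, base 8 gives no evidence that 229 is composite.

1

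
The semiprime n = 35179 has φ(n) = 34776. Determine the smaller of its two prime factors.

127

φ(n) = (p−1)(q−1) = n − (p+q) + 1, so p + q = 35179 − 34776 + 1 = 404.
p and q are the roots of t² − 404t + 35179 = 0.
Discriminant: 404² − 4·35179 = 163216 − 140716 = 22500; √22500 = 150.
q = (404 − 150)/2 = 127, p = (404 + 150)/2 = 277.
Check: 127 · 277 = 35179.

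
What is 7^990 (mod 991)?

1

7^1 ≡ 7 (mod 991)
7^2 ≡ 7^2 = 49 ≡ 49 (mod 991)
7^4 ≡ 49^2 = 2401 ≡ 419 (mod 991)
7^8 ≡ 419^2 = 175561 ≡ 154 (mod 991)
7^16 ≡ 154^2 = 23716 ≡ 923 (mod 991)
7^32 ≡ 923^2 = 851929 ≡ 660 (mod 991)
7^64 ≡ 660^2 = 435600 ≡ 551 (mod 991)
7^128 ≡ 551^2 = 303601 ≡ 355 (mod 991)
7^256 ≡ 355^2 = 126025 ≡ 168 (mod 991)
7^512 ≡ 168^2 = 28224 ≡ 476 (mod 991)
990 = 512 + 256 + 128 + 64 + 16 + 8 + 4 + 2 in binary powers of 2.
So 7^990 ≡ 476 · 168 · 355 · 551 · 923 · 154 · 419 · 49 ≡ 1 (mod 991).
Since the result is 1, base 7 gives no evidence that 991 is composite.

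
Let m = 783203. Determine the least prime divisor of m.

783203 is odd.
Digit sum 23, not divisible by 3.
Ends in 3: not divisible by 5.
7: 783203 = 7·111886 + 1
11: 783203 = 11·71200 + 3
13: 783203 = 13·60246 + 5
17: 783203 = 17·46070 + 13
19: 783203 = 19·41221 + 4
23: 783203 = 23·34052 + 7
29: 783203 = 29·27007

29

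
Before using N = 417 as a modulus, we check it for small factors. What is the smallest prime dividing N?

417 is odd.
Digit sum 12, divisible by 3.

3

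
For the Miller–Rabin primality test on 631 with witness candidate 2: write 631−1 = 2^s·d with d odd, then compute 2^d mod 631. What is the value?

1

631 − 1 = 630 = 2^1 · 315, so d = 315.
2^1 ≡ 2 (mod 631)
2^2 ≡ 2^2 = 4 ≡ 4 (mod 631)
2^4 ≡ 4^2 = 16 ≡ 16 (mod 631)
2^8 ≡ 16^2 = 256 ≡ 256 (mod 631)
2^16 ≡ 256^2 = 65536 ≡ 543 (mod 631)
2^32 ≡ 543^2 = 294849 ≡ 172 (mod 631)
2^64 ≡ 172^2 = 29584 ≡ 558 (mod 631)
2^128 ≡ 558^2 = 311364 ≡ 281 (mod 631)
2^256 ≡ 281^2 = 78961 ≡ 86 (mod 631)
315 = 256 + 32 + 16 + 8 + 2 + 1 in binary powers of 2.
So 2^315 ≡ 86 · 172 · 543 · 256 · 4 · 2 ≡ 1 (mod 631).
Since 2^d ≡ 1 (mod 631), base 2 does not prove 631 composite.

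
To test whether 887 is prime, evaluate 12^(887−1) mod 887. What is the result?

12^1 ≡ 12 (mod 887)
12^2 ≡ 12^2 = 144 ≡ 144 (mod 887)
12^4 ≡ 144^2 = 20736 ≡ 335 (mod 887)
12^8 ≡ 335^2 = 112225 ≡ 463 (mod 887)
12^16 ≡ 463^2 = 214369 ≡ 602 (mod 887)
12^32 ≡ 602^2 = 362404 ≡ 508 (mod 887)
12^64 ≡ 508^2 = 258064 ≡ 834 (mod 887)
12^128 ≡ 834^2 = 695556 ≡ 148 (mod 887)
12^256 ≡ 148^2 = 21904 ≡ 616 (mod 887)
12^512 ≡ 616^2 = 379456 ≡ 707 (mod 887)
886 = 512 + 256 + 64 + 32 + 16 + 4 + 2 in binary powers of 2.
So 12^886 ≡ 707 · 616 · 834 · 508 · 602 · 335 · 144 ≡ 1 (mod 887).
Since the result is 1, base 12 gives no evidence that 887 is composite.

1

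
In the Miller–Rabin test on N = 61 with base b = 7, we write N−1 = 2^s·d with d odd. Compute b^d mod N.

61 − 1 = 60 = 2^2 · 15, so d = 15.
7^1 ≡ 7 (mod 61)
7^2 ≡ 7^2 = 49 ≡ 49 (mod 61)
7^4 ≡ 49^2 = 2401 ≡ 22 (mod 61)
7^8 ≡ 22^2 = 484 ≡ 57 (mod 61)
15 = 8 + 4 + 2 + 1 in binary powers of 2.
So 7^15 ≡ 57 · 22 · 49 · 7 ≡ 11 (mod 61).
Squaring chain: 11 → 60; reaches −1, so base 7 does not prove 61 composite.

11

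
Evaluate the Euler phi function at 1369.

Factor: 1369 = 37^2.
φ(1369) = 37^1·(37−1) = 1332.

1332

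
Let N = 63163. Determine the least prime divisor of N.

83

63163 is odd.
Digit sum 19, not divisible by 3.
Ends in 3: not divisible by 5.
7: 63163 = 7·9023 + 2
11: 63163 = 11·5742 + 1
13: 63163 = 13·4858 + 9
17: 63163 = 17·3715 + 8
19: 63163 = 19·3324 + 7
23: 63163 = 23·2746 + 5
29: 63163 = 29·2178 + 1
31: 63163 = 31·2037 + 16
37: 63163 = 37·1707 + 4
41: 63163 = 41·1540 + 23
43: 63163 = 43·1468 + 39
47: 63163 = 47·1343 + 42
53: 63163 = 53·1191 + 40
59: 63163 = 59·1070 + 33
61: 63163 = 61·1035 + 28
67: 63163 = 67·942 + 49
71: 63163 = 71·889 + 44
73: 63163 = 73·865 + 18
79: 63163 = 79·799 + 42
83: 63163 = 83·761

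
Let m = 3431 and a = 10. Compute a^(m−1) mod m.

1068

10^1 ≡ 10 (mod 3431)
10^2 ≡ 10^2 = 100 ≡ 100 (mod 3431)
10^4 ≡ 100^2 = 10000 ≡ 3138 (mod 3431)
10^8 ≡ 3138^2 = 9847044 ≡ 74 (mod 3431)
10^16 ≡ 74^2 = 5476 ≡ 2045 (mod 3431)
10^32 ≡ 2045^2 = 4182025 ≡ 3067 (mod 3431)
10^64 ≡ 3067^2 = 9406489 ≡ 2118 (mod 3431)
10^128 ≡ 2118^2 = 4485924 ≡ 1607 (mod 3431)
10^256 ≡ 1607^2 = 2582449 ≡ 2337 (mod 3431)
10^512 ≡ 2337^2 = 5461569 ≡ 2848 (mod 3431)
10^1024 ≡ 2848^2 = 8111104 ≡ 220 (mod 3431)
10^2048 ≡ 220^2 = 48400 ≡ 366 (mod 3431)
3430 = 2048 + 1024 + 256 + 64 + 32 + 4 + 2 in binary powers of 2.
So 10^3430 ≡ 366 · 220 · 2337 · 2118 · 3067 · 3138 · 100 ≡ 1068 (mod 3431).
Since 1068 ≠ 1, base 10 is a Fermat witness: 3431 is composite.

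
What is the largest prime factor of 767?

767 = 13 · 59
59 is prime.
So 767 = 13 · 59; the largest prime factor is 59.

59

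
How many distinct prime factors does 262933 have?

262933 = 11^2 · 2173
2173 = 41 · 53
262933 = 11^2 · 41 · 53, which has 3 distinct prime factors.

3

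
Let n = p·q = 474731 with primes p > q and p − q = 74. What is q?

Since p = q + 74, we have 474731 = q(q + 74), so q² + 74q − 474731 = 0.
Discriminant: 74² + 4·474731 = 5476 + 1898924 = 1904400; √1904400 = 1380.
q = (−74 + 1380)/2 = 653, and p = q + 74 = 727.
Check: 653 · 727 = 474731.

653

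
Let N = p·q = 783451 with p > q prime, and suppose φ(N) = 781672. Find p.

983

φ(n) = (p−1)(q−1) = n − (p+q) + 1, so p + q = 783451 − 781672 + 1 = 1780.
p and q are the roots of t² − 1780t + 783451 = 0.
Discriminant: 1780² − 4·783451 = 3168400 − 3133804 = 34596; √34596 = 186.
q = (1780 − 186)/2 = 797, p = (1780 + 186)/2 = 983.
Check: 797 · 983 = 783451.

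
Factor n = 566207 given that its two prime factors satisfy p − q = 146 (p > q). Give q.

683

Since p = q + 146, we have 566207 = q(q + 146), so q² + 146q − 566207 = 0.
Discriminant: 146² + 4·566207 = 21316 + 2264828 = 2286144; √2286144 = 1512.
q = (−146 + 1512)/2 = 683, and p = q + 146 = 829.
Check: 683 · 829 = 566207.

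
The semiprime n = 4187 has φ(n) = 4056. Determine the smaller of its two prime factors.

53

φ(n) = (p−1)(q−1) = n − (p+q) + 1, so p + q = 4187 − 4056 + 1 = 132.
p and q are the roots of t² − 132t + 4187 = 0.
Discriminant: 132² − 4·4187 = 17424 − 16748 = 676; √676 = 26.
q = (132 − 26)/2 = 53, p = (132 + 26)/2 = 79.
Check: 53 · 79 = 4187.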